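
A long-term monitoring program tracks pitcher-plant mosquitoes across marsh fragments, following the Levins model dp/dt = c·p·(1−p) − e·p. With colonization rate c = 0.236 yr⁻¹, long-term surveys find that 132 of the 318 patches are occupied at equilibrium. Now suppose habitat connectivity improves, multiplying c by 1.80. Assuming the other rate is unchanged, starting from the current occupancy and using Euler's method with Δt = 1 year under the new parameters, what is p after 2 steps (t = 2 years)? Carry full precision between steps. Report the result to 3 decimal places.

0.503

Observed p* = 132/318 = 0.41509.
Balance c(1−p*) = e gives e = 0.236×(1 − 0.41509) = 0.13804.
Starting from p₀ = 0.41509; update p ← p + (dp/dt)·Δt with the new parameters.
step 1: Δp = +0.04584, p = 0.46093
step 2: Δp = +0.04193, p = 0.50286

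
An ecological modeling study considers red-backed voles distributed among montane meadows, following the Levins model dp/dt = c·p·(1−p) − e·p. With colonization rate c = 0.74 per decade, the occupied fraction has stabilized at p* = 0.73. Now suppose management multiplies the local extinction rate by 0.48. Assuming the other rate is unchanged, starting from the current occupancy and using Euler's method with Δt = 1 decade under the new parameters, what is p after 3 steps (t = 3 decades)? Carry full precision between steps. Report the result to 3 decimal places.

Balance c(1−p*) = e gives e = 0.74×(1 − 0.73000) = 0.19980.
Starting from p₀ = 0.73000; update p ← p + (dp/dt)·Δt with the new parameters.
step 1: Δp = +0.07584, p = 0.80584
step 2: Δp = +0.03850, p = 0.84434
step 3: Δp = +0.01628, p = 0.86062

0.861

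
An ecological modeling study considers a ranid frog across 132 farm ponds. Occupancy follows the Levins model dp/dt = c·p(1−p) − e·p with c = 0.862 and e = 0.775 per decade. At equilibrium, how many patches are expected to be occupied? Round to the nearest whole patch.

p* = 1 − e/c = 1 − 0.775/0.862 = 0.1009.
Expected occupied patches = N × p* = 132 × 0.1009 = 13.32 ≈ 13.

13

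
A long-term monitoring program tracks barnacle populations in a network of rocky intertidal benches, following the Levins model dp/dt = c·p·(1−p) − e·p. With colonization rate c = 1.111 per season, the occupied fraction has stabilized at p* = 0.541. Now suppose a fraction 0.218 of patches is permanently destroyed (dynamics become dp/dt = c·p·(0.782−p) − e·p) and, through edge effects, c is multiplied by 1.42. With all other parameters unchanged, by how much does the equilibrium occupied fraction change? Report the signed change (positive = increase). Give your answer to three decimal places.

-0.082

Balance c(1−p*) = e gives e = 1.111×(1 − 0.54100) = 0.50995.
New p* = 0.782 − e/c = 0.782 − 0.50995/1.57762 = 0.45876.
Δp* = 0.45876 − 0.54100 = -0.08224.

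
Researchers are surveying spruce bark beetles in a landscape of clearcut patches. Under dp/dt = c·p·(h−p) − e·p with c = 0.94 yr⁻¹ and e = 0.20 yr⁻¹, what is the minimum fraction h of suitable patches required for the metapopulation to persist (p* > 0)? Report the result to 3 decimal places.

0.213

p* = h − e/c is positive only when h > e/c.
h_min = e/c = 0.20/0.94 = 0.2128.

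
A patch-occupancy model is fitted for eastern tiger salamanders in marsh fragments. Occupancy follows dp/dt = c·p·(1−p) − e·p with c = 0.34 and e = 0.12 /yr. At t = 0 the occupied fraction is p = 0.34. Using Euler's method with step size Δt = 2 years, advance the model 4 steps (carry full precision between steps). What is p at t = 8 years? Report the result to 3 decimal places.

Update rule: p ← p + [c·p·(1−p) − e·p]·Δt with Δt = 2.
t = 2: p = 0.34000 + (+0.07099) = 0.41099
t = 4: p = 0.41099 + (+0.06597) = 0.47697
t = 6: p = 0.47697 + (+0.05517) = 0.53213
t = 8: p = 0.53213 + (+0.04159) = 0.57372

0.574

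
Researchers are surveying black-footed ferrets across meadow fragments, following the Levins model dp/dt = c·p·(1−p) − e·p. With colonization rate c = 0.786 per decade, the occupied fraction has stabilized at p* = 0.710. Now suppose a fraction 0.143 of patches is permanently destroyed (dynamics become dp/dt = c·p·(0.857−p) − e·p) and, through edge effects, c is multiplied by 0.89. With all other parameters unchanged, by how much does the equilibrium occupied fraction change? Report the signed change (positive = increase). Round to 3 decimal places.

Balance c(1−p*) = e gives e = 0.786×(1 − 0.71000) = 0.22794.
New p* = 0.857 − e/c = 0.857 − 0.22794/0.69954 = 0.53116.
Δp* = 0.53116 − 0.71000 = -0.17884.

-0.179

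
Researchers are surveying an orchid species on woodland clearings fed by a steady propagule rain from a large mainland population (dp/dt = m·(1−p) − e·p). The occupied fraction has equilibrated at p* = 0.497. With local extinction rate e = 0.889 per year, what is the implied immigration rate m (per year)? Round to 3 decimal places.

0.878

At equilibrium m(1−p*) = e·p*, so m = e·p*/(1−p*).
m = 0.889 × 0.497 / 0.5030 = 0.4418/0.5030 = 0.8784.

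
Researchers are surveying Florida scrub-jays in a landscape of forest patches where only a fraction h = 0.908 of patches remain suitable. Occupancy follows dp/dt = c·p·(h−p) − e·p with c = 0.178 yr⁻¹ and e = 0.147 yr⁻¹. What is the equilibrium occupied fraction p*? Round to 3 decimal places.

0.082

Setting dp/dt = 0 and dividing by p* gives c·(h−p*) = e.
So p* = h − e/c = 0.908 − 0.147/0.178 = 0.908 − 0.8258 = 0.0822.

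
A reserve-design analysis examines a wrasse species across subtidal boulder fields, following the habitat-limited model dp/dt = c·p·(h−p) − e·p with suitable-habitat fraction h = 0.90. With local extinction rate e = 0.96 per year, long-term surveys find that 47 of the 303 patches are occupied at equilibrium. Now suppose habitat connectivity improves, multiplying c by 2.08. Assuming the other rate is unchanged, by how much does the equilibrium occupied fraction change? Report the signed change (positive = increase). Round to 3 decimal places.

Observed p* = 47/303 = 0.15512.
Balance c(h−p*) = e gives c = e/(0.9 − 0.15512) = 0.96/0.74488 = 1.28880.
New p* = 0.9 − e/c = 0.9 − 0.96000/2.68070 = 0.54188.
Δp* = 0.54188 − 0.15512 = +0.38676.

0.387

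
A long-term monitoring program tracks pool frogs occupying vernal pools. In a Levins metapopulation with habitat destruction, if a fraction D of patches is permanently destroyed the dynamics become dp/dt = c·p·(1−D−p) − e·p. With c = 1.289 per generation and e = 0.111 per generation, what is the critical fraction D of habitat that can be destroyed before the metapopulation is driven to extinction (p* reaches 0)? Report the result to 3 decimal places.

The nontrivial equilibrium is p* = (1−D) − e/c; extinction occurs when this hits zero.
So D_crit = 1 − e/c = 1 − 0.111/1.289 = 1 − 0.0861 = 0.9139.
Note this equals the original equilibrium occupancy — the Levins extinction-debt result.

0.914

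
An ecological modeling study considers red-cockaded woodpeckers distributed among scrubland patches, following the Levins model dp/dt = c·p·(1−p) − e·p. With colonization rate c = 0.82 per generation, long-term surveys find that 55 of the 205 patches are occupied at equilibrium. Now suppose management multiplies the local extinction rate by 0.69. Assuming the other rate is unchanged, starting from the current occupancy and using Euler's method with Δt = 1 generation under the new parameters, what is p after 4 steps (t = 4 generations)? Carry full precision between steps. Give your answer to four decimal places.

0.4338

Observed p* = 55/205 = 0.26829.
Balance c(1−p*) = e gives e = 0.82×(1 − 0.26829) = 0.60000.
Starting from p₀ = 0.26829; update p ← p + (dp/dt)·Δt with the new parameters.
p: 0.26829 → 0.31820  (Δp = +0.04990)
p: 0.31820 → 0.36436  (Δp = +0.04616)
p: 0.36436 → 0.40343  (Δp = +0.03907)
p: 0.40343 → 0.43376  (Δp = +0.03033)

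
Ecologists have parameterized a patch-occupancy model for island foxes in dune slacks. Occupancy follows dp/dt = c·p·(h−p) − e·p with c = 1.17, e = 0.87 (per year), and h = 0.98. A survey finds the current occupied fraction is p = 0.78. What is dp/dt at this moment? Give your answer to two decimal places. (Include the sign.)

-0.50

Colonization term: c·p·(h−p) = 1.17×0.78×0.2000 = 0.18252.
Extinction term: e·p = 0.67860.
dp/dt = 0.18252 − 0.67860 = -0.49608.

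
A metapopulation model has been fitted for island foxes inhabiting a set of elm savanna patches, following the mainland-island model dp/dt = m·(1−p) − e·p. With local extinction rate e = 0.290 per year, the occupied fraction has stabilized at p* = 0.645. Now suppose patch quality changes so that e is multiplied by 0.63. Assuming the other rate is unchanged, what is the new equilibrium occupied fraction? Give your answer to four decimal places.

0.7425

Balance m(1−p*) = e·p* gives m = e·p*/(1−p*) = 0.290×0.64500/0.35500 = 0.52690.
New p* = m/(m+e) = 0.52690/(0.52690+0.18270) = 0.74253.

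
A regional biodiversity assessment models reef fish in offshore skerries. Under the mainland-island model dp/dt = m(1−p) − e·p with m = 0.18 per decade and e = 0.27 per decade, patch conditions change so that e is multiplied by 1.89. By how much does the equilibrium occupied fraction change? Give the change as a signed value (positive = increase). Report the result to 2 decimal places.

-0.14

Before: p* = 0.18/(0.18+0.27) = 0.4000.
After: m = 0.18, e = 0.5103; p* = 0.18/0.6903 = 0.2608.
Δp* = 0.2608 − 0.4000 = -0.1392.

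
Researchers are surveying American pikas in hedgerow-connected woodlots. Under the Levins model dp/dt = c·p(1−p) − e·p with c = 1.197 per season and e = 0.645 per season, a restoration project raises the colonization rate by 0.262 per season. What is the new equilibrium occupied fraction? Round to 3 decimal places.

0.558

Before: p* = 1 − 0.645/1.197 = 0.4612.
After the change, c = 1.459, e = 0.645, so p* = 1 − 0.645/1.459 = 0.5579.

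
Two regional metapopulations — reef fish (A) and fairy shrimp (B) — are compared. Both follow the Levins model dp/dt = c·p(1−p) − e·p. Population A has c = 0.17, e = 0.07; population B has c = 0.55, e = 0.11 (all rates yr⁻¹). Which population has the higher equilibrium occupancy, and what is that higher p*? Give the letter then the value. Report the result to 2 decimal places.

B, 0.80

A: p*_A = 1 − 0.07/0.17 = 0.5882.
B: p*_B = 1 − 0.11/0.55 = 0.8000.
B is higher at 0.8000.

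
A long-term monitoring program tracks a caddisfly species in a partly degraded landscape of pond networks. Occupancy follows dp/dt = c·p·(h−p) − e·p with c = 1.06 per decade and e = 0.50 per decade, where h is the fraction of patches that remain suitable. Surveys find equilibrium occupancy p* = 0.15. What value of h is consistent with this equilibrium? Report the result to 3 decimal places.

At equilibrium c(h−p*) = e, so h = p* + e/c.
h = 0.15 + 0.50/1.06 = 0.15 + 0.4717 = 0.6217.

0.622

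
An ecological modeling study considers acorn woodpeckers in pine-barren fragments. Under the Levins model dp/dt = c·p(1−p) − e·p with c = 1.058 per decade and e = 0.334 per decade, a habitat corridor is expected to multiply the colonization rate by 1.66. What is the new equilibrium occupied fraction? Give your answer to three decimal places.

Before: p* = 1 − 0.334/1.058 = 0.6843.
After the change, c = 1.75628, e = 0.334, so p* = 1 − 0.334/1.75628 = 0.8098.

0.810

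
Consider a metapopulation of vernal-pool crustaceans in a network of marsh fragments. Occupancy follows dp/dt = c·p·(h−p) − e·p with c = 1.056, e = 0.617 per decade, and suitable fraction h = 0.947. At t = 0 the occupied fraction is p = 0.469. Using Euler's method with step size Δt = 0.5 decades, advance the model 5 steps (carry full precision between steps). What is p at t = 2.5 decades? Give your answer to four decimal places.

Update rule: p ← p + [c·p·(h−p) − e·p]·Δt with Δt = 0.5.
t = 0.5: p = 0.46900 + (-0.02632) = 0.44268
t = 1: p = 0.44268 + (-0.01869) = 0.42399
t = 1.5: p = 0.42399 + (-0.01372) = 0.41027
t = 2: p = 0.41027 + (-0.01030) = 0.39997
t = 2.5: p = 0.39997 + (-0.00787) = 0.39211

0.3921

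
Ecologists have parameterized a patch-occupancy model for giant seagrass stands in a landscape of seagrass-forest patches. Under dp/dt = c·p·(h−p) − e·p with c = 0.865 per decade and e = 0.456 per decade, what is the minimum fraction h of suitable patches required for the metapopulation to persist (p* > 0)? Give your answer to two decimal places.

0.53

p* = h − e/c is positive only when h > e/c.
h_min = e/c = 0.456/0.865 = 0.5272.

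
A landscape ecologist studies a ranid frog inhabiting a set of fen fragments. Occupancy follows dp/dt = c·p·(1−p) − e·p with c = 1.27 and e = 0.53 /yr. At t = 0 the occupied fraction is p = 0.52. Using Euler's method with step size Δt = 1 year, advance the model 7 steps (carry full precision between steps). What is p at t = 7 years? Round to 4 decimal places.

0.5827

Update rule: p ← p + [c·p·(1−p) − e·p]·Δt with Δt = 1.
step 1: Δp = +0.04139, p = 0.56139
step 2: Δp = +0.01518, p = 0.57657
step 3: Δp = +0.00447, p = 0.58104
step 4: Δp = +0.00121, p = 0.58225
step 5: Δp = +0.00032, p = 0.58257
step 6: Δp = +0.00008, p = 0.58265
step 7: Δp = +0.00002, p = 0.58267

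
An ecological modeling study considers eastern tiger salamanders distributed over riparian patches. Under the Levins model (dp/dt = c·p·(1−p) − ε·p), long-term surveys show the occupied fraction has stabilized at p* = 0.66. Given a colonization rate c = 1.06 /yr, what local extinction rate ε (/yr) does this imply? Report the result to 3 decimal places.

0.360

At equilibrium c(1−p*) = ε.
ε = 1.06 × (1 − 0.66) = 1.06 × 0.3400 = 0.3604.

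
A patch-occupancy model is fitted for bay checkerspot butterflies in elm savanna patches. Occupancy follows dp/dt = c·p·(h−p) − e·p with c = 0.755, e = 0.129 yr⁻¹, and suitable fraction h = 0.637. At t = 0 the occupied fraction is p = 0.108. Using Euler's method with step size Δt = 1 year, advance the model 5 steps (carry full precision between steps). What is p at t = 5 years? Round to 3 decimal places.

Update rule: p ← p + [c·p·(h−p) − e·p]·Δt with Δt = 1.
t = 1: p = 0.10800 + (+0.02920) = 0.13720
t = 2: p = 0.13720 + (+0.03407) = 0.17128
t = 3: p = 0.17128 + (+0.03813) = 0.20941
t = 4: p = 0.20941 + (+0.04059) = 0.25000
t = 5: p = 0.25000 + (+0.04080) = 0.29079

0.291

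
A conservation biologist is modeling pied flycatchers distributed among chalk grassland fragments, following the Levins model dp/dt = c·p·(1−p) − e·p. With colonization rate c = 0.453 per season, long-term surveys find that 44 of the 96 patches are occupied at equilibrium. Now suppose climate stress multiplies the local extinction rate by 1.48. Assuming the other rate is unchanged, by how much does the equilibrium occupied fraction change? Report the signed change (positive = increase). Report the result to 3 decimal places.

Observed p* = 44/96 = 0.45833.
Balance c(1−p*) = e gives e = 0.453×(1 − 0.45833) = 0.24538.
New p* = 1 − e/c = 1 − 0.36316/0.45300 = 0.19832.
Δp* = 0.19832 − 0.45833 = -0.26001.

-0.260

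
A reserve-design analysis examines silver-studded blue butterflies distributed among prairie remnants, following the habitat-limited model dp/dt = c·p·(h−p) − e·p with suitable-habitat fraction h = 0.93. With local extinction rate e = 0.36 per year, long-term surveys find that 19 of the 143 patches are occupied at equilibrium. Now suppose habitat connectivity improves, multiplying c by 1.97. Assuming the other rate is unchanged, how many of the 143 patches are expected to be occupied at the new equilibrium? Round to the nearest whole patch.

75

Observed p* = 19/143 = 0.13287.
Balance c(h−p*) = e gives c = e/(0.93 − 0.13287) = 0.36/0.79713 = 0.45162.
New p* = 0.93 − e/c = 0.93 − 0.36000/0.88969 = 0.52536.
Expected occupied = 143 × 0.52536 = 75.13 ≈ 75.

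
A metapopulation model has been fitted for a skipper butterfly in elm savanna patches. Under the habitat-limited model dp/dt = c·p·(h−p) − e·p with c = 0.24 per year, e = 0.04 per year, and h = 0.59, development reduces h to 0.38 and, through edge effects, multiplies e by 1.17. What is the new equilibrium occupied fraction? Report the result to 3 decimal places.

Before: p* = h − e/c = 0.59 − 0.04/0.24 = 0.59 − 0.1667 = 0.4233.
After: c = 0.24, e = 0.0468, h = 0.38; p* = 0.38 − 0.0468/0.24 = 0.1850.

0.185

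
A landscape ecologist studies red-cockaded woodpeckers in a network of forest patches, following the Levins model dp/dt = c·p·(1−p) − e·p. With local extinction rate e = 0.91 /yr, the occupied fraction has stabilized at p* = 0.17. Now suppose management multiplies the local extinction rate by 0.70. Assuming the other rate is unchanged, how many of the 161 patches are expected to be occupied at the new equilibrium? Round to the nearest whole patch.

67

Balance c(1−p*) = e gives c = e/(1 − 0.17000) = 0.91/0.83000 = 1.09639.
New p* = 1 − e/c = 1 − 0.63700/1.09639 = 0.41900.
Expected occupied = 161 × 0.41900 = 67.46 ≈ 67.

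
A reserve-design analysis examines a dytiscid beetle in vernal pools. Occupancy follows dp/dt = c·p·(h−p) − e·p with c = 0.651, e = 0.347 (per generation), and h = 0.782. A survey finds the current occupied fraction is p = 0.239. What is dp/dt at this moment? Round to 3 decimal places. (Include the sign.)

0.002

Colonization term: c·p·(h−p) = 0.651×0.239×0.5430 = 0.08448.
Extinction term: e·p = 0.08293.
dp/dt = 0.08448 − 0.08293 = 0.00155.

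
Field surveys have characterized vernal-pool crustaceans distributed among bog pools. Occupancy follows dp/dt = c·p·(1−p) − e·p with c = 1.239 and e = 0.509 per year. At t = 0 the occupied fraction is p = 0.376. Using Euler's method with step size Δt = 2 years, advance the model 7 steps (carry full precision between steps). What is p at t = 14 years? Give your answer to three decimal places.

0.589

Update rule: p ← p + [c·p·(1−p) − e·p]·Δt with Δt = 2.
step 1: Δp = +0.19863, p = 0.57463
step 2: Δp = +0.02072, p = 0.59535
step 3: Δp = -0.00910, p = 0.58625
step 4: Δp = +0.00426, p = 0.59051
step 5: Δp = -0.00194, p = 0.58857
step 6: Δp = +0.00090, p = 0.58947
step 7: Δp = -0.00041, p = 0.58905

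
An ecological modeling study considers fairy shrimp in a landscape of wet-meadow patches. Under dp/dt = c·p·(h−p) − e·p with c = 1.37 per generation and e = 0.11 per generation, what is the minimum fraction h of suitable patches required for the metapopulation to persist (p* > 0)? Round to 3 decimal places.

0.080

p* = h − e/c is positive only when h > e/c.
h_min = e/c = 0.11/1.37 = 0.0803.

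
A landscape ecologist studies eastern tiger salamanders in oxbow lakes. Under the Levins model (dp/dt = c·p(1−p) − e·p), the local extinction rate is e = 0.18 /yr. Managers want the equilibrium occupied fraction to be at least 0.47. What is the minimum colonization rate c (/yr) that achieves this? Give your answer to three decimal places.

p* = 1 − e/c ≥ 0.47 requires e/c ≤ 0.5300, i.e. c ≥ e/0.5300.
c_min = 0.18/0.5300 = 0.3396.

0.340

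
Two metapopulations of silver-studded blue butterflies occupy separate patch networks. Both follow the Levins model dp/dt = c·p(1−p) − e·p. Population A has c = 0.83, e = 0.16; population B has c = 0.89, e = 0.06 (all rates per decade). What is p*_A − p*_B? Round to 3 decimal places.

-0.125

A: p*_A = 1 − 0.16/0.83 = 0.8072.
B: p*_B = 1 − 0.06/0.89 = 0.9326.
p*_A − p*_B = 0.8072 − 0.9326 = -0.1254.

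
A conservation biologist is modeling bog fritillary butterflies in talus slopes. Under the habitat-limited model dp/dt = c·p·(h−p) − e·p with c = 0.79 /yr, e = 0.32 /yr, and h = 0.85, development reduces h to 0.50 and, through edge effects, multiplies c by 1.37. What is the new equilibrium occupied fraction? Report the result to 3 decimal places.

Before: p* = h − e/c = 0.85 − 0.32/0.79 = 0.85 − 0.4051 = 0.4449.
After: c = 1.0823, e = 0.32, h = 0.50; p* = 0.50 − 0.32/1.0823 = 0.2043.

0.204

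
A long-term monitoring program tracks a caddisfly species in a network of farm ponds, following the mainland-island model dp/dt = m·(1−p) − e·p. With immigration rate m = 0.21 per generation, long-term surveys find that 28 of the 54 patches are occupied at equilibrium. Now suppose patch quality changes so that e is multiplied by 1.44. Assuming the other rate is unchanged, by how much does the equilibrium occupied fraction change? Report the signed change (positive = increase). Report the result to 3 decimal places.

Observed p* = 28/54 = 0.51852.
Balance m(1−p*) = e·p* gives e = m(1−p*)/p* = 0.21×0.48148/0.51852 = 0.19500.
New p* = m/(m+e) = 0.21000/(0.21000+0.28080) = 0.42787.
Δp* = 0.42787 − 0.51852 = -0.09065.

-0.091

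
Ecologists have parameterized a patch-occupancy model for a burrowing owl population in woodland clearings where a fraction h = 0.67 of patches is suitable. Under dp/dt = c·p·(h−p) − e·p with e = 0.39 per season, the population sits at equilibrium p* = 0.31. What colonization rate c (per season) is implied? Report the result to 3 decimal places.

At equilibrium c(h−p*) = e, so c = e/(h−p*).
c = 0.39/(0.67 − 0.31) = 0.39/0.3600 = 1.0833.

1.083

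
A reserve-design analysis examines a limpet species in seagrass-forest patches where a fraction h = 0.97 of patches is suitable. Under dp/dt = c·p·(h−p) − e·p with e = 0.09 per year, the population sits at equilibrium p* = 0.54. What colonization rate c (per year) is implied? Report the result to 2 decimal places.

0.21

At equilibrium c(h−p*) = e, so c = e/(h−p*).
c = 0.09/(0.97 − 0.54) = 0.09/0.4300 = 0.2093.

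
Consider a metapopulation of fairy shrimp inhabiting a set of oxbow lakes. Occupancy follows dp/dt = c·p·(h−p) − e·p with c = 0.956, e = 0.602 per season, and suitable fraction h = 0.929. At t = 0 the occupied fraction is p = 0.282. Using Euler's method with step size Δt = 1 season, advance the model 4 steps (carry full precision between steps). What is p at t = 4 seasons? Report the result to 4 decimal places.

0.2945

Update rule: p ← p + [c·p·(h−p) − e·p]·Δt with Δt = 1.
step 1: Δp = +0.00466, p = 0.28666
step 2: Δp = +0.00346, p = 0.29012
step 3: Δp = +0.00254, p = 0.29267
step 4: Δp = +0.00185, p = 0.29452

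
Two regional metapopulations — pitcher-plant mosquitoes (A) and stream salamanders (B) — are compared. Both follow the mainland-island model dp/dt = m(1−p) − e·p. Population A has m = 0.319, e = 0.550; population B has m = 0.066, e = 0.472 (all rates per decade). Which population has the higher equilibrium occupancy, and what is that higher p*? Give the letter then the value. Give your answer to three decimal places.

A, 0.367

A: p*_A = m/(m+e) = 0.319/0.8690 = 0.3671.
B: p*_B = 0.066/0.5380 = 0.1227.
A is higher at 0.3671.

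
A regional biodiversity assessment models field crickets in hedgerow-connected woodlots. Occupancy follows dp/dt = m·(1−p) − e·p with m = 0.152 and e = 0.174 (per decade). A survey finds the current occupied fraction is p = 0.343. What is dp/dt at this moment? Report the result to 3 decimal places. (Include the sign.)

0.040

Colonization term: m·(1−p) = 0.152×0.6570 = 0.09986.
Extinction term: e·p = 0.05968.
dp/dt = 0.09986 − 0.05968 = 0.04018.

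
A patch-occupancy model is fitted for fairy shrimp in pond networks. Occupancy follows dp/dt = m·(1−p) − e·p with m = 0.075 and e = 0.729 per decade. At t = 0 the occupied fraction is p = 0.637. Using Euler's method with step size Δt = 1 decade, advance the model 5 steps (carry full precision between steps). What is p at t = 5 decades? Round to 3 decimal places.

Update rule: p ← p + [m·(1−p) − e·p]·Δt with Δt = 1.
  1  |  dp/dt·Δt = -0.437148  |  p_1 = 0.199852
  2  |  dp/dt·Δt = -0.085681  |  p_2 = 0.114171
  3  |  dp/dt·Δt = -0.016793  |  p_3 = 0.097378
  4  |  dp/dt·Δt = -0.003292  |  p_4 = 0.094086
  5  |  dp/dt·Δt = -0.000645  |  p_5 = 0.093441

0.093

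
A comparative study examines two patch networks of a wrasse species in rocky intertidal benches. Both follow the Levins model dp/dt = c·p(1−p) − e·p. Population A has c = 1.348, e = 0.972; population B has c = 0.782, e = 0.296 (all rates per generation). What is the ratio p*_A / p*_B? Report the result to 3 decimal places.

A: p*_A = 1 − 0.972/1.348 = 0.2789.
B: p*_B = 1 − 0.296/0.782 = 0.6215.
p*_A / p*_B = 0.2789/0.6215 = 0.4488.

0.449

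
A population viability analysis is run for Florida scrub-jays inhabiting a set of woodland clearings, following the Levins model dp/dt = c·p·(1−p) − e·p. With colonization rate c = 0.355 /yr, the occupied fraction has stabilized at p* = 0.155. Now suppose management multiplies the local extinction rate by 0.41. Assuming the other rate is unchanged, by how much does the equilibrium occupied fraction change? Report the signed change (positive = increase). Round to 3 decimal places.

Balance c(1−p*) = e gives e = 0.355×(1 − 0.15500) = 0.29997.
New p* = 1 − e/c = 1 − 0.12299/0.35500 = 0.65355.
Δp* = 0.65355 − 0.15500 = +0.49855.

0.499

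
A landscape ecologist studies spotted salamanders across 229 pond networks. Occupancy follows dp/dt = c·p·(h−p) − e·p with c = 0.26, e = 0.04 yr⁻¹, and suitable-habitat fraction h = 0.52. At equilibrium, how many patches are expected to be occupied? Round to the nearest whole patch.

p* = h − e/c = 0.52 − 0.1538 = 0.3662.
Expected occupied patches = N × p* = 229 × 0.3662 = 83.85 ≈ 84.

84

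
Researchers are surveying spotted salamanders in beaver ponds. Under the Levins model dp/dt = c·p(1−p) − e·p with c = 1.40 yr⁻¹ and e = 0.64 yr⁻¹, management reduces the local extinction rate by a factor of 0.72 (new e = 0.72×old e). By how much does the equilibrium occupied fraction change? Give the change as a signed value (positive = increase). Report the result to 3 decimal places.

0.128

Before: p* = 1 − 0.64/1.40 = 0.5429.
After the change, c = 1.4, e = 0.4608, so p* = 1 − 0.4608/1.4 = 0.6709.
Δp* = 0.6709 − 0.5429 = +0.1280.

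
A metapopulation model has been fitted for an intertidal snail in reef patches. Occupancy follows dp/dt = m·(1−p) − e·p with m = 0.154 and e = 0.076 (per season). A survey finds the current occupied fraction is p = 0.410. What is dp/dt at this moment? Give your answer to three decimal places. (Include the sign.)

0.060

Colonization term: m·(1−p) = 0.154×0.5900 = 0.09086.
Extinction term: e·p = 0.03116.
dp/dt = 0.09086 − 0.03116 = 0.05970.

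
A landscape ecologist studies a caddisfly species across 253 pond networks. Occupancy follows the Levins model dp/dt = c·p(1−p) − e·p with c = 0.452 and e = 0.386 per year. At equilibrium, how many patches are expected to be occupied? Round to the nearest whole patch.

p* = 1 − e/c = 1 − 0.386/0.452 = 0.1460.
Expected occupied patches = N × p* = 253 × 0.1460 = 36.94 ≈ 37.

37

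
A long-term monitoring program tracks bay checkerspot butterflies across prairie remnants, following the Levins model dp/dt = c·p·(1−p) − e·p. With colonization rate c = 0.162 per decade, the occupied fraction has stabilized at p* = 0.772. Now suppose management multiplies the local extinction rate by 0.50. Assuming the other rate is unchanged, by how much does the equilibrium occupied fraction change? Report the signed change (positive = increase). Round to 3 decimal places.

0.114

Balance c(1−p*) = e gives e = 0.162×(1 − 0.77200) = 0.03694.
New p* = 1 − e/c = 1 − 0.01847/0.16200 = 0.88599.
Δp* = 0.88599 − 0.77200 = +0.11399.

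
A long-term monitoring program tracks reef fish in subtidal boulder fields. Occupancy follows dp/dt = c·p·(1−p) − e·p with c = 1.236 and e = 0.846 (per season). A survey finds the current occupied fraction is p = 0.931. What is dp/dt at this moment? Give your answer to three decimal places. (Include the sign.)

Colonization term: c·p·(1−p) = 1.236×0.931×0.0690 = 0.07940.
Extinction term: e·p = 0.78763.
dp/dt = 0.07940 − 0.78763 = -0.70823.

-0.708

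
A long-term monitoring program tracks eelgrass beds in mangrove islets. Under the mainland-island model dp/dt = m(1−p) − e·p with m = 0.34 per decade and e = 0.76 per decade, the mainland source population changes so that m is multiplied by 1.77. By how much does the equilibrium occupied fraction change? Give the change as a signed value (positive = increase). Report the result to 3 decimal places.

0.133

Before: p* = 0.34/(0.34+0.76) = 0.3091.
After: m = 0.6018, e = 0.76; p* = 0.6018/1.3618 = 0.4419.
Δp* = 0.4419 − 0.3091 = +0.1328.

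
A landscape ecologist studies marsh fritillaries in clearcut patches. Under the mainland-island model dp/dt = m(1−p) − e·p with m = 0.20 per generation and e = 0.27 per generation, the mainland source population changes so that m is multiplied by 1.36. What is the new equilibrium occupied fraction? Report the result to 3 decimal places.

Before: p* = 0.20/(0.20+0.27) = 0.4255.
After: m = 0.272, e = 0.27; p* = 0.272/0.5420 = 0.5018.

0.502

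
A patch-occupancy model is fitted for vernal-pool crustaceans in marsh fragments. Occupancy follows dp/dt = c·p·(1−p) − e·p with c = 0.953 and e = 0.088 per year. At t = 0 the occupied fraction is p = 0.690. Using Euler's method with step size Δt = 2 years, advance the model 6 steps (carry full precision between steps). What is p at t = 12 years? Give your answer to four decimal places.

0.8926

Update rule: p ← p + [c·p·(1−p) − e·p]·Δt with Δt = 2.
p: 0.69000 → 0.97625  (Δp = +0.28625)
p: 0.97625 → 0.84862  (Δp = -0.12763)
p: 0.84862 → 0.94412  (Δp = +0.09550)
p: 0.94412 → 0.87851  (Δp = -0.06560)
p: 0.87851 → 0.92732  (Δp = +0.04880)
p: 0.92732 → 0.89257  (Δp = -0.03474)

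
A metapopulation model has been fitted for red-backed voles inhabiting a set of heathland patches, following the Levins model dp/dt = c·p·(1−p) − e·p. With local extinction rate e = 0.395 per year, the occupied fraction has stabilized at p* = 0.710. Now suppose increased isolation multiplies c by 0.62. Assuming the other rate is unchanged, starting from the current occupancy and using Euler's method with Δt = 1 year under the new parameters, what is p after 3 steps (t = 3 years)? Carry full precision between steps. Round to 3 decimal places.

0.550

Balance c(1−p*) = e gives c = e/(1 − 0.71000) = 0.395/0.29000 = 1.36207.
Starting from p₀ = 0.71000; update p ← p + (dp/dt)·Δt with the new parameters.
  1  |  dp/dt·Δt = -0.106571  |  p_1 = 0.603429
  2  |  dp/dt·Δt = -0.036268  |  p_2 = 0.567161
  3  |  dp/dt·Δt = -0.016717  |  p_3 = 0.550444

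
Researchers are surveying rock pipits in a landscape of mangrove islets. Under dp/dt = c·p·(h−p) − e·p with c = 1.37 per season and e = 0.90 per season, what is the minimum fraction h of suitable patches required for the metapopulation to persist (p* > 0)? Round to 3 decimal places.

0.657

p* = h − e/c is positive only when h > e/c.
h_min = e/c = 0.90/1.37 = 0.6569.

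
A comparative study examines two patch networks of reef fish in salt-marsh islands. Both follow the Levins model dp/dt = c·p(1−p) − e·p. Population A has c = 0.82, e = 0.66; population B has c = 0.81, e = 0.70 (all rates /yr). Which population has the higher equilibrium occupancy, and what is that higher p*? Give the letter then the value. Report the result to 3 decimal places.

A, 0.195

A: p*_A = 1 − 0.66/0.82 = 0.1951.
B: p*_B = 1 − 0.70/0.81 = 0.1358.
A is higher at 0.1951.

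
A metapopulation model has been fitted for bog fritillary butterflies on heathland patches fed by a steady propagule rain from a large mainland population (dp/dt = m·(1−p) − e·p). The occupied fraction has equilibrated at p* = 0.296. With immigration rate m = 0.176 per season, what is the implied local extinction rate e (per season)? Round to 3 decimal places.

0.419

At equilibrium m(1−p*) = e·p*, so e = m(1−p*)/p*.
e = 0.176 × 0.7040 / 0.296 = 0.4186.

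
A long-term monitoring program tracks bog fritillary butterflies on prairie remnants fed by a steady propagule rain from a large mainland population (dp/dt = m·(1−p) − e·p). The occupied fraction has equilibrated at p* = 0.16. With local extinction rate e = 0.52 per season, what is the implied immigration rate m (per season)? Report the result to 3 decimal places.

0.099

At equilibrium m(1−p*) = e·p*, so m = e·p*/(1−p*).
m = 0.52 × 0.16 / 0.8400 = 0.0832/0.8400 = 0.0990.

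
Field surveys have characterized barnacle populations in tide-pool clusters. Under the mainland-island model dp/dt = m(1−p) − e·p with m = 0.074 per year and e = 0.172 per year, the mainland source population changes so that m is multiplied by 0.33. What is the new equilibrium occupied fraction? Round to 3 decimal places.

Before: p* = 0.074/(0.074+0.172) = 0.3008.
After: m = 0.02442, e = 0.172; p* = 0.02442/0.1964 = 0.1243.

0.124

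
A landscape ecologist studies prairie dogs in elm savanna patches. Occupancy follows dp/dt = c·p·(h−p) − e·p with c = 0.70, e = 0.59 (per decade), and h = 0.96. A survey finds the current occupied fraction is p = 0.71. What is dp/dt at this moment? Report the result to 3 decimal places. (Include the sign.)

-0.295

Colonization term: c·p·(h−p) = 0.70×0.71×0.2500 = 0.12425.
Extinction term: e·p = 0.41890.
dp/dt = 0.12425 − 0.41890 = -0.29465.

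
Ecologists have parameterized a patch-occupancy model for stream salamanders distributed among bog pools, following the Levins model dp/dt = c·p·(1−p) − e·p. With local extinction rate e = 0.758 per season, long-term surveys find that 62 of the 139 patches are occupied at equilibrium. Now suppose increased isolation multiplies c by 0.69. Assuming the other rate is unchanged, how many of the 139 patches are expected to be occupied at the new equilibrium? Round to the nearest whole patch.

27

Observed p* = 62/139 = 0.44604.
Balance c(1−p*) = e gives c = e/(1 − 0.44604) = 0.758/0.55396 = 1.36833.
New p* = 1 − e/c = 1 − 0.75800/0.94415 = 0.19716.
Expected occupied = 139 × 0.19716 = 27.41 ≈ 27.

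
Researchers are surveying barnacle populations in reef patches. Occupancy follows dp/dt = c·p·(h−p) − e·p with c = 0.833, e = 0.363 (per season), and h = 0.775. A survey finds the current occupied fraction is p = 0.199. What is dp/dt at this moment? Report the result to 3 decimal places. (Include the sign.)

0.023

Colonization term: c·p·(h−p) = 0.833×0.199×0.5760 = 0.09548.
Extinction term: e·p = 0.07224.
dp/dt = 0.09548 − 0.07224 = 0.02324.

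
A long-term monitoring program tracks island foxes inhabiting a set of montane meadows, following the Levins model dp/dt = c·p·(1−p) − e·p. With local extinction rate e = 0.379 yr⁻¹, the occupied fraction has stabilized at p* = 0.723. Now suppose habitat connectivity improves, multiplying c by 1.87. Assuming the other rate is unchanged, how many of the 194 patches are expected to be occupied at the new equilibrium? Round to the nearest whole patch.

165

Balance c(1−p*) = e gives c = e/(1 − 0.72300) = 0.379/0.27700 = 1.36823.
New p* = 1 − e/c = 1 − 0.37900/2.55859 = 0.85187.
Expected occupied = 194 × 0.85187 = 165.26 ≈ 165.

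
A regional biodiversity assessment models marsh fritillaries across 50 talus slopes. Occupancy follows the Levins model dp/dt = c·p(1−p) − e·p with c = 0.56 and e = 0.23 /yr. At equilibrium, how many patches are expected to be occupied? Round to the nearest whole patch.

p* = 1 − e/c = 1 − 0.23/0.56 = 0.5893.
Expected occupied patches = N × p* = 50 × 0.5893 = 29.46 ≈ 29.

29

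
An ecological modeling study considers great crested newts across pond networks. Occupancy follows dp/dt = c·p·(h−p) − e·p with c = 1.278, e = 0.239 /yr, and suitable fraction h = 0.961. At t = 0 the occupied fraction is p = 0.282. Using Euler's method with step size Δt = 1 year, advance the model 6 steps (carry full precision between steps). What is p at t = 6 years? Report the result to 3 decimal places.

0.774

Update rule: p ← p + [c·p·(h−p) − e·p]·Δt with Δt = 1.
step 1: Δp = +0.17731, p = 0.45931
step 2: Δp = +0.18472, p = 0.64403
step 3: Δp = +0.10697, p = 0.75099
step 4: Δp = +0.02207, p = 0.77306
step 5: Δp = +0.00091, p = 0.77398
step 6: Δp = +0.00001, p = 0.77399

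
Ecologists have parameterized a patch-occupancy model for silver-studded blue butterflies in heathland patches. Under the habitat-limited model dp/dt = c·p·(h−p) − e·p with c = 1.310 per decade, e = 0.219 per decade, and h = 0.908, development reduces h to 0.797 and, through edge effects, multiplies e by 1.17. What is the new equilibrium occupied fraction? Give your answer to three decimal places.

Before: p* = h − e/c = 0.908 − 0.219/1.310 = 0.908 − 0.1672 = 0.7408.
After: c = 1.31, e = 0.25623, h = 0.797; p* = 0.797 − 0.25623/1.31 = 0.6014.

0.601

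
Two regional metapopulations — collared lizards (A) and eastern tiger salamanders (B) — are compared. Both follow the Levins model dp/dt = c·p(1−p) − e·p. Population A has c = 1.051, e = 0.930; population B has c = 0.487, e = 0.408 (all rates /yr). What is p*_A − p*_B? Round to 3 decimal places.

A: p*_A = 1 − 0.930/1.051 = 0.1151.
B: p*_B = 1 − 0.408/0.487 = 0.1622.
p*_A − p*_B = 0.1151 − 0.1622 = -0.0471.

-0.047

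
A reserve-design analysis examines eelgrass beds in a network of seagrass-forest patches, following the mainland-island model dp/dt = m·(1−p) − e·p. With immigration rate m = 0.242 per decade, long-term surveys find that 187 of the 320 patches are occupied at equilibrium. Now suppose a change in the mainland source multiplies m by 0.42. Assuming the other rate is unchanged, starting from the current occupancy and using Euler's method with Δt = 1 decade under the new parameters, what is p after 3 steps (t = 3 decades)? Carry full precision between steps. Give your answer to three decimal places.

Observed p* = 187/320 = 0.58437.
Balance m(1−p*) = e·p* gives e = m(1−p*)/p* = 0.242×0.41563/0.58437 = 0.17212.
Starting from p₀ = 0.58437; update p ← p + (dp/dt)·Δt with the new parameters.
  1  |  dp/dt·Δt = -0.058337  |  p_1 = 0.526038
  2  |  dp/dt·Δt = -0.042367  |  p_2 = 0.483671
  3  |  dp/dt·Δt = -0.030769  |  p_3 = 0.452902

0.453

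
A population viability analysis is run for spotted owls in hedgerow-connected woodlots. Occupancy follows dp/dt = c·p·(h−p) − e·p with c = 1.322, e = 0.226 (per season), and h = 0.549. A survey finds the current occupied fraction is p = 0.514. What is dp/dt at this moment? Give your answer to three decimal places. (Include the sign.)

-0.092

Colonization term: c·p·(h−p) = 1.322×0.514×0.0350 = 0.02378.
Extinction term: e·p = 0.11616.
dp/dt = 0.02378 − 0.11616 = -0.09238.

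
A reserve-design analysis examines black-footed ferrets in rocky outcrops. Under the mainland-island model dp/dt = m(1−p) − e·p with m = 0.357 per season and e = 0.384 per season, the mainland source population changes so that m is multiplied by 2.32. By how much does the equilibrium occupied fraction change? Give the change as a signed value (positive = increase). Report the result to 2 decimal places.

Before: p* = 0.357/(0.357+0.384) = 0.4818.
After: m = 0.82824, e = 0.384; p* = 0.82824/1.2122 = 0.6832.
Δp* = 0.6832 − 0.4818 = +0.2014.

0.20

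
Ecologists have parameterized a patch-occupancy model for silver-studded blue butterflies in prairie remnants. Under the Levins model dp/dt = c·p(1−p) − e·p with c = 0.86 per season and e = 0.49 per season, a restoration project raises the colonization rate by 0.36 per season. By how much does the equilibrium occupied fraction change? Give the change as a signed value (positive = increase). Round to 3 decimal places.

Before: p* = 1 − 0.49/0.86 = 0.4302.
After the change, c = 1.22, e = 0.49, so p* = 1 − 0.49/1.22 = 0.5984.
Δp* = 0.5984 − 0.4302 = +0.1681.

0.168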